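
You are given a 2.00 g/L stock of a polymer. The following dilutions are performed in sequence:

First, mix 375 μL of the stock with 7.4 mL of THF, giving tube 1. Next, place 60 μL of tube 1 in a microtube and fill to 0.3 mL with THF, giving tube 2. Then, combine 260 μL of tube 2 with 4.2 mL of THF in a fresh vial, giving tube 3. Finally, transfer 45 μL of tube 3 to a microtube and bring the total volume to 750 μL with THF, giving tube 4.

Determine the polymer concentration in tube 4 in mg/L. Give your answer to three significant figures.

Step 1: 375 μL + 7.4 mL = 7775 μL total → factor 7775/375 = 20.733
Step 2: 60 μL brought to 0.3 mL → factor 300/60 = 5
Step 3: 260 μL + 4.2 mL = 4460 μL total → factor 4460/260 = 17.154
Step 4: 45 μL brought to 750 μL → factor 750/45 = 16.667
Overall dilution factor = 20.733 × 5 × 17.154 × 16.667 = 29638
Final = 2.00 g/L / 29638 = 6.748 × 10^-5 g/L = 0.0675 mg/L

0.0675 mg/L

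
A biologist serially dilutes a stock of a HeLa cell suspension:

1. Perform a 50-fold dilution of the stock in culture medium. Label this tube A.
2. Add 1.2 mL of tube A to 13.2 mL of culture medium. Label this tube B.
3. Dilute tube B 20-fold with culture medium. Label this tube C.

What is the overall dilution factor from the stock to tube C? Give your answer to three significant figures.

Step 1: 50-fold → factor 50
Step 2: 1.2 mL + 13.2 mL = 14.4 mL total → factor 14.4/1.2 = 12
Step 3: 20-fold → factor 20
Overall dilution factor = 50 × 12 × 20 = 12000

1.20 × 10^4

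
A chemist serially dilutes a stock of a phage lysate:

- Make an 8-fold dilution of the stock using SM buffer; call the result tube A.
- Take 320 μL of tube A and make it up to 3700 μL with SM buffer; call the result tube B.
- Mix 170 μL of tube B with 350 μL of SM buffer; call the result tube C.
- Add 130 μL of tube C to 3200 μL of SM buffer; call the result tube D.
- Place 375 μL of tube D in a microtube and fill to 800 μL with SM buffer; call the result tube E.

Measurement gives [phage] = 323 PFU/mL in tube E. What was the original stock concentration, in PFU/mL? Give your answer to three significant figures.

4.99 × 10^6 PFU/mL

Step 1: 8-fold → factor 8
Step 2: 320 μL brought to 3700 μL → factor 3700/320 = 11.562
Step 3: 170 μL + 350 μL = 520 μL total → factor 520/170 = 3.0588
Step 4: 130 μL + 3200 μL = 3330 μL total → factor 3330/130 = 25.615
Step 5: 375 μL brought to 800 μL → factor 800/375 = 2.1333
Overall dilution factor = 8 × 11.562 × 3.0588 × 25.615 × 2.1333 = 15462
Stock = 323 PFU/mL × 15462 = 4.99 × 10^6 PFU/mL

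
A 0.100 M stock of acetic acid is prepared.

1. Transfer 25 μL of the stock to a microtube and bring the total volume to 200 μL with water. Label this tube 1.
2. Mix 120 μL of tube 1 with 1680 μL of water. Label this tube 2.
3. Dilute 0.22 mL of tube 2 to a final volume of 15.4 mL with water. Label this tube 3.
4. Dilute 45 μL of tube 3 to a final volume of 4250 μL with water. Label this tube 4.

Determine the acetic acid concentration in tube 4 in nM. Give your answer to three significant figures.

Step 1: 25 μL brought to 200 μL → factor 200/25 = 8
Step 2: 120 μL + 1680 μL = 1800 μL total → factor 1800/120 = 15
Step 3: 0.22 mL brought to 15.4 mL → factor 15.4/0.22 = 70
Step 4: 45 μL brought to 4250 μL → factor 4250/45 = 94.444
Overall dilution factor = 8 × 15 × 70 × 94.444 = 7.9333 × 10^5
Final = 0.100 M / 7.9333 × 10^5 = 1.261 × 10^-7 M = 126 nM

126 nM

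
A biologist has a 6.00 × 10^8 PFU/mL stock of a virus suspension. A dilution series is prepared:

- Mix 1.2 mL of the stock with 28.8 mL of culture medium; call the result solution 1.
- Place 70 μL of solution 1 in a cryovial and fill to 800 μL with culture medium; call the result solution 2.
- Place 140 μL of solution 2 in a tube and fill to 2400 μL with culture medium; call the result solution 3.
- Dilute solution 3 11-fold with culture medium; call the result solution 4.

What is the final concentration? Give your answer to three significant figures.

Step 1: 1.2 mL + 28.8 mL = 30 mL total → factor 30/1.2 = 25
Step 2: 70 μL brought to 800 μL → factor 800/70 = 11.429
Step 3: 140 μL brought to 2400 μL → factor 2400/140 = 17.143
Step 4: 11-fold → factor 11
Overall dilution factor = 25 × 11.429 × 17.143 × 11 = 53878
Final = 6.00 × 10^8 PFU/mL / 53878 = 1.11 × 10^4 PFU/mL

1.11 × 10^4 PFU/mL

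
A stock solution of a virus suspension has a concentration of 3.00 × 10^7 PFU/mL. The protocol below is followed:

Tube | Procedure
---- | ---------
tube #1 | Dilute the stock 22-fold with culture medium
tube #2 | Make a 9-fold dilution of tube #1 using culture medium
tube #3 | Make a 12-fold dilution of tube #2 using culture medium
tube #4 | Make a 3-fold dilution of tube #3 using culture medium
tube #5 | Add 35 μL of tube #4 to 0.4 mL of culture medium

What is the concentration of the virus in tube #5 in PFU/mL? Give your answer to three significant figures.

339 PFU/mL

Step 1: 22-fold → factor 22
Step 2: 9-fold → factor 9
Step 3: 12-fold → factor 12
Step 4: 3-fold → factor 3
Step 5: 35 μL + 0.4 mL = 435 μL total → factor 435/35 = 12.429
Overall dilution factor = 22 × 9 × 12 × 3 × 12.429 = 88591
Final = 3.00 × 10^7 PFU/mL / 88591 = 339 PFU/mL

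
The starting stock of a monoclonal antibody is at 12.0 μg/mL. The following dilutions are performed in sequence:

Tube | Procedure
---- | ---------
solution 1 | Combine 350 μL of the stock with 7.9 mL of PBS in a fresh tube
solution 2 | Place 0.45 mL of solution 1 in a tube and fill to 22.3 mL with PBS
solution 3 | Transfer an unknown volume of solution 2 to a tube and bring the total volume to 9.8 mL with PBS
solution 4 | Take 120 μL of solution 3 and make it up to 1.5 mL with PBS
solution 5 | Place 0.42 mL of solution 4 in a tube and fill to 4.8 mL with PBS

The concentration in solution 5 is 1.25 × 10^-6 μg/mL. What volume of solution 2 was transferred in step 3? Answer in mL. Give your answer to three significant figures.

0.170 mL

Step 1: 350 μL + 7.9 mL = 8250 μL total → factor 8250/350 = 23.571
Step 2: 0.45 mL brought to 22.3 mL → factor 22.3/0.45 = 49.556
Step 3: v brought to 9.8 mL → factor = 9.8 mL/v
Step 4: 120 μL brought to 1.5 mL → factor 1500/120 = 12.5
Step 5: 0.42 mL brought to 4.8 mL → factor 4.8/0.42 = 11.429
Product of known-step factors = 1.6687 × 10^5
Overall factor = 12.0 μg/mL / (1.25 × 10^-6 μg/mL) = 9.6 × 10^6
Step-3 factor = 9.6 × 10^6 / 1.6687 × 10^5 = 57.53
v = 9.8 mL / 57.53 = 0.170 mL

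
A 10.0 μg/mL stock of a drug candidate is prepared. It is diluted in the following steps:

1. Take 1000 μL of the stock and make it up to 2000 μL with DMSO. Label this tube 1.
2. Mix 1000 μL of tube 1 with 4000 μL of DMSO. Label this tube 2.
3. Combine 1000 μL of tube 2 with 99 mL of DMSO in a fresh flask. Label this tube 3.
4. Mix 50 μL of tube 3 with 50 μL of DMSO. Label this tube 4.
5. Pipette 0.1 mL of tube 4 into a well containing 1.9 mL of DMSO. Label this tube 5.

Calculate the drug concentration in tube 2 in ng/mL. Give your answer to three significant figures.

1.00 × 10^3 ng/mL

Step 1: 1000 μL brought to 2000 μL → factor 2000/1000 = 2
Step 2: 1000 μL + 4000 μL = 5000 μL total → factor 5000/1000 = 5
Dilution factor through tube 2 = 2 × 5 = 10
[tube 2] = 10.0 μg/mL / 10 = 1.000 μg/mL = 1.00 × 10^3 ng/mL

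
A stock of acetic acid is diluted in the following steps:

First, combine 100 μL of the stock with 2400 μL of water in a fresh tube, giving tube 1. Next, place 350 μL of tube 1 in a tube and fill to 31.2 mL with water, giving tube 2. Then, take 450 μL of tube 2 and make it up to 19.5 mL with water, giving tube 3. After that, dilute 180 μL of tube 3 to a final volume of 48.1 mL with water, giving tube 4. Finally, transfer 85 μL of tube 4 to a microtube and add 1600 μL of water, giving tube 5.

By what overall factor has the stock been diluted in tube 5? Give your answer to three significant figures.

5.12 × 10^8

Step 1: 100 μL + 2400 μL = 2500 μL total → factor 2500/100 = 25
Step 2: 350 μL brought to 31.2 mL → factor 31200/350 = 89.143
Step 3: 450 μL brought to 19.5 mL → factor 19500/450 = 43.333
Step 4: 180 μL brought to 48.1 mL → factor 48100/180 = 267.22
Step 5: 85 μL + 1600 μL = 1685 μL total → factor 1685/85 = 19.824
Overall dilution factor = 25 × 89.143 × 43.333 × 267.22 × 19.824 = 5.1157 × 10^8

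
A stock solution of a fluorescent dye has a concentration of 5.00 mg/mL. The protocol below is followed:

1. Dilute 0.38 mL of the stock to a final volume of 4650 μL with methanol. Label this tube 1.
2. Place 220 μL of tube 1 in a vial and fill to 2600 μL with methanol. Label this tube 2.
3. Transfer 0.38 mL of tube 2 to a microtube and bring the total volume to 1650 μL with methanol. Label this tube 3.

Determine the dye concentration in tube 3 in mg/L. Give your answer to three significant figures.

Step 1: 0.38 mL brought to 4650 μL → factor 4.65/0.38 = 12.237
Step 2: 220 μL brought to 2600 μL → factor 2600/220 = 11.818
Step 3: 0.38 mL brought to 1650 μL → factor 1.65/0.38 = 4.3421
Overall dilution factor = 12.237 × 11.818 × 4.3421 = 627.94
Final = 5.00 mg/mL / 627.94 = 0.007963 mg/mL = 7.96 mg/L

7.96 mg/L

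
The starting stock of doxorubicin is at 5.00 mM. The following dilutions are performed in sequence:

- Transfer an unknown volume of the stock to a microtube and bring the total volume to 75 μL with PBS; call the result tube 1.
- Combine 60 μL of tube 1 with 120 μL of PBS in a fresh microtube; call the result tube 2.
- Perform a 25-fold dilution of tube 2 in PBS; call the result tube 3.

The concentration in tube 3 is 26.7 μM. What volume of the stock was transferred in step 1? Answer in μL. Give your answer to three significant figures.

30.0 μL

Step 1: v brought to 75 μL → factor = 75 μL/v
Step 2: 60 μL + 120 μL = 180 μL total → factor 180/60 = 3
Step 3: 25-fold → factor 25
Product of known-step factors = 75
Overall factor = 5.00 mM / (26.7 μM) = 187.27
Step-1 factor = 187.27 / 75 = 2.4969
v = 75 μL / 2.4969 = 30.0 μL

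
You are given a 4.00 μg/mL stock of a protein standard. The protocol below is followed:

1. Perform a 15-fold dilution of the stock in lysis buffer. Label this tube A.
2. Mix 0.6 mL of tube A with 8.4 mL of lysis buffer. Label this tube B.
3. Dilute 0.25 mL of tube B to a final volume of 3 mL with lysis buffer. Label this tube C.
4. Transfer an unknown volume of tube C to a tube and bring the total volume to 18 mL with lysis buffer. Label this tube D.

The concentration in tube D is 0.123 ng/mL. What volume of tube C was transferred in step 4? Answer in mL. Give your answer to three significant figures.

Step 1: 15-fold → factor 15
Step 2: 0.6 mL + 8.4 mL = 9 mL total → factor 9/0.6 = 15
Step 3: 0.25 mL brought to 3 mL → factor 3/0.25 = 12
Step 4: v brought to 18 mL → factor = 18 mL/v
Product of known-step factors = 2700
Overall factor = 4.00 μg/mL / (0.123 ng/mL) = 32520
Step-4 factor = 32520 / 2700 = 12.045
v = 18 mL / 12.045 = 1.49 mL

1.49 mL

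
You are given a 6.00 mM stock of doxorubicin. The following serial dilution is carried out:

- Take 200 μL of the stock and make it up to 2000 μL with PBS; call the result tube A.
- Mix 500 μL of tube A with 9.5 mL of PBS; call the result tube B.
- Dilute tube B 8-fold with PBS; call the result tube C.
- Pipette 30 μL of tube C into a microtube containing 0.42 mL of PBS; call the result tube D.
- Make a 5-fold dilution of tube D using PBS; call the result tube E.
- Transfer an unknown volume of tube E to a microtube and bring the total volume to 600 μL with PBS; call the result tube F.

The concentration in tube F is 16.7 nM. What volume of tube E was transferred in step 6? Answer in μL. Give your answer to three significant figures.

200 μL

Step 1: 200 μL brought to 2000 μL → factor 2000/200 = 10
Step 2: 500 μL + 9.5 mL = 10000 μL total → factor 10000/500 = 20
Step 3: 8-fold → factor 8
Step 4: 30 μL + 0.42 mL = 450 μL total → factor 450/30 = 15
Step 5: 5-fold → factor 5
Step 6: v brought to 600 μL → factor = 600 μL/v
Product of known-step factors = 1.2 × 10^5
Overall factor = 6.00 mM / (16.7 nM) = 3.5928 × 10^5
Step-6 factor = 3.5928 × 10^5 / 1.2 × 10^5 = 2.994
v = 600 μL / 2.994 = 200 μL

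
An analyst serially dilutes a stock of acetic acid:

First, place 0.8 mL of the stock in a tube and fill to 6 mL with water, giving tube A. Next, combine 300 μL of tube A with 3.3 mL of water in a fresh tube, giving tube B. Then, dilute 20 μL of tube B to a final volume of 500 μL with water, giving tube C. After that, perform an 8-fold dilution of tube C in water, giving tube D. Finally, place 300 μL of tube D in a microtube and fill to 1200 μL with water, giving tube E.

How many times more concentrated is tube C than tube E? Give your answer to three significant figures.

32.0

Step 1: 0.8 mL brought to 6 mL → factor 6/0.8 = 7.5
Step 2: 300 μL + 3.3 mL = 3600 μL total → factor 3600/300 = 12
Step 3: 20 μL brought to 500 μL → factor 500/20 = 25
Step 4: 8-fold → factor 8
Step 5: 300 μL brought to 1200 μL → factor 1200/300 = 4
Dilution factor to tube C = 2250; to tube E = 72000
[tube C]/[tube E] = (factor to tube E)/(factor to tube C) = 72000/2250 = 32.0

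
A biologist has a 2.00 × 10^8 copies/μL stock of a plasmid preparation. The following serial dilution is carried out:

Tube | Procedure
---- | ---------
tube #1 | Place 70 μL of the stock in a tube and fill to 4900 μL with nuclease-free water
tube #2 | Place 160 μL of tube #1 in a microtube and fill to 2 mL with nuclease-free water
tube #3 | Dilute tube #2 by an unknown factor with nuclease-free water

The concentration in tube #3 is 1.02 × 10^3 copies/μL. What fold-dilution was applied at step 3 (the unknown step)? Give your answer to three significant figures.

Step 1: 70 μL brought to 4900 μL → factor 4900/70 = 70
Step 2: 160 μL brought to 2 mL → factor 2000/160 = 12.5
Step 3: unknown factor x
Product of known-step factors = 875
Overall factor = 2.00 × 10^8 copies/μL / (1.02 × 10^3 copies/μL) = 1.9608 × 10^5
x = 1.9608 × 10^5 / 875 = 224

224-fold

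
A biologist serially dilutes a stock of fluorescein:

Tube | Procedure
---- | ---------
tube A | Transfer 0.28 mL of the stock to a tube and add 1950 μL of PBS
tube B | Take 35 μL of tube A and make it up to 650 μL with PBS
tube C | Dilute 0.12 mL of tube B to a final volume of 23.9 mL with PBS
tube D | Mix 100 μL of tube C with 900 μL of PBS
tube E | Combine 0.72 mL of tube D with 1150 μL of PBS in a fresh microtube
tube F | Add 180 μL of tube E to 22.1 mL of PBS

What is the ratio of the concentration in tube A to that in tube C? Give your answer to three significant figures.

3.70 × 10^3

Step 1: 0.28 mL + 1950 μL = 2.23 mL total → factor 2.23/0.28 = 7.9643
Step 2: 35 μL brought to 650 μL → factor 650/35 = 18.571
Step 3: 0.12 mL brought to 23.9 mL → factor 23.9/0.12 = 199.17
Dilution factor to tube A = 7.9643; to tube C = 29458
[tube A]/[tube C] = (factor to tube C)/(factor to tube A) = 29458/7.9643 = 3.70 × 10^3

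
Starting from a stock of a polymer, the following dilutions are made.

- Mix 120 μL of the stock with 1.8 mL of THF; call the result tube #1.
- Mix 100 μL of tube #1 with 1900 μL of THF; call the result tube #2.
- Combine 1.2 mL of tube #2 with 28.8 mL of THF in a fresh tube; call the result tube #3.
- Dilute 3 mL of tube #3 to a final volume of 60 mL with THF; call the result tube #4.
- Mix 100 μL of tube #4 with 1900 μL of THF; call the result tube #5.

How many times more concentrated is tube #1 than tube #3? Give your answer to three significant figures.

500

Step 1: 120 μL + 1.8 mL = 1920 μL total → factor 1920/120 = 16
Step 2: 100 μL + 1900 μL = 2000 μL total → factor 2000/100 = 20
Step 3: 1.2 mL + 28.8 mL = 30 mL total → factor 30/1.2 = 25
Dilution factor to tube #1 = 16; to tube #3 = 8000
[tube #1]/[tube #3] = (factor to tube #3)/(factor to tube #1) = 8000/16 = 500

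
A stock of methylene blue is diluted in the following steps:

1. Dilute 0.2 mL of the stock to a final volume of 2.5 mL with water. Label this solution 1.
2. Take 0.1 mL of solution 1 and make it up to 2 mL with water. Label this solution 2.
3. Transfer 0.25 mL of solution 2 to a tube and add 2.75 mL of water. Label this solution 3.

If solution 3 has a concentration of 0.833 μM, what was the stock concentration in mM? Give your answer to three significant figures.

Step 1: 0.2 mL brought to 2.5 mL → factor 2.5/0.2 = 12.5
Step 2: 0.1 mL brought to 2 mL → factor 2/0.1 = 20
Step 3: 0.25 mL + 2.75 mL = 3 mL total → factor 3/0.25 = 12
Overall dilution factor = 12.5 × 20 × 12 = 3000
Stock = 0.833 μM × 3000 = 2499 μM = 2.50 mM

2.50 mM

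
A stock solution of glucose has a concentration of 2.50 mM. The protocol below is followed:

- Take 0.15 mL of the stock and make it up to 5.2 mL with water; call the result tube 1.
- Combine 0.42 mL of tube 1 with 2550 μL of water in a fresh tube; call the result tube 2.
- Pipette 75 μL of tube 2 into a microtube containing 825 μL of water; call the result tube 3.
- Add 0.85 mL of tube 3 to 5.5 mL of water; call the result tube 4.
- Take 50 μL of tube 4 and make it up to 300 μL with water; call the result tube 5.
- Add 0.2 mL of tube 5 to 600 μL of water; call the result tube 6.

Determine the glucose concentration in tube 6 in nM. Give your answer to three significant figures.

4.74 nM

Step 1: 0.15 mL brought to 5.2 mL → factor 5.2/0.15 = 34.667
Step 2: 0.42 mL + 2550 μL = 2.97 mL total → factor 2.97/0.42 = 7.0714
Step 3: 75 μL + 825 μL = 900 μL total → factor 900/75 = 12
Step 4: 0.85 mL + 5.5 mL = 6.35 mL total → factor 6.35/0.85 = 7.4706
Step 5: 50 μL brought to 300 μL → factor 300/50 = 6
Step 6: 0.2 mL + 600 μL = 0.8 mL total → factor 0.8/0.2 = 4
Overall dilution factor = 34.667 × 7.0714 × 12 × 7.4706 × 6 × 4 = 5.2743 × 10^5
Final = 2.50 mM / 5.2743 × 10^5 = 4.740 × 10^-6 mM = 4.74 nM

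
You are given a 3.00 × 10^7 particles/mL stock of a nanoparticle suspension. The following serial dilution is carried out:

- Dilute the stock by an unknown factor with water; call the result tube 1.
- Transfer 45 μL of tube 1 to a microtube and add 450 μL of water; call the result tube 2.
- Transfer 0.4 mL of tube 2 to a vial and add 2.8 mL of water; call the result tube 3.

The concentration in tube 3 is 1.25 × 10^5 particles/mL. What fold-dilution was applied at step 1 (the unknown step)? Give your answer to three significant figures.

2.73-fold

Step 1: unknown factor x
Step 2: 45 μL + 450 μL = 495 μL total → factor 495/45 = 11
Step 3: 0.4 mL + 2.8 mL = 3.2 mL total → factor 3.2/0.4 = 8
Product of known-step factors = 88
Overall factor = 3.00 × 10^7 particles/mL / (1.25 × 10^5 particles/mL) = 240
x = 240 / 88 = 2.73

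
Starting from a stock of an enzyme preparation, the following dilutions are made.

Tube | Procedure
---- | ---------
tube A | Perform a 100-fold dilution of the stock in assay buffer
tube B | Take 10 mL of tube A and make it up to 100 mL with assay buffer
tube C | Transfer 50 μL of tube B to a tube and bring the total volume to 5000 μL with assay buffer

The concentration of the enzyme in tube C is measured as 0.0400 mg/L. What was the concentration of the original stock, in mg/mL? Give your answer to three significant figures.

Step 1: 100-fold → factor 100
Step 2: 10 mL brought to 100 mL → factor 100/10 = 10
Step 3: 50 μL brought to 5000 μL → factor 5000/50 = 100
Overall dilution factor = 100 × 10 × 100 = 1 × 10^5
Stock = 0.0400 mg/L × 1 × 10^5 = 4000 mg/L = 4.00 mg/mL

4.00 mg/mL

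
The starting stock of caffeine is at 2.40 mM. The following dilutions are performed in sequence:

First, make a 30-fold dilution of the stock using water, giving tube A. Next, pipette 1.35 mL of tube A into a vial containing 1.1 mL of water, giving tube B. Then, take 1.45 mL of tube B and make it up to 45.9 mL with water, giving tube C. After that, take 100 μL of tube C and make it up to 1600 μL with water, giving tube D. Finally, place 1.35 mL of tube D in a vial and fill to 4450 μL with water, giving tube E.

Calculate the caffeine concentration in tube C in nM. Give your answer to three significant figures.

Step 1: 30-fold → factor 30
Step 2: 1.35 mL + 1.1 mL = 2.45 mL total → factor 2.45/1.35 = 1.8148
Step 3: 1.45 mL brought to 45.9 mL → factor 45.9/1.45 = 31.655
Dilution factor through tube C = 30 × 1.8148 × 31.655 = 1723.4
[tube C] = 2.40 mM / 1723.4 = 0.001393 mM = 1.39 × 10^3 nM

1.39 × 10^3 nM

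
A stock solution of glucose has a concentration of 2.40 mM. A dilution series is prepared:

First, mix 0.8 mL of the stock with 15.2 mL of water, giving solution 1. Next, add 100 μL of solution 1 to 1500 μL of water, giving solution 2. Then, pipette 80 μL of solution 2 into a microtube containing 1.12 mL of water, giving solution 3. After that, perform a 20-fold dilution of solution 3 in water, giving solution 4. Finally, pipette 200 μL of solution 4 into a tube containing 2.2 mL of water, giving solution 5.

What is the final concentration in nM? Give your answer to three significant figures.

2.08 nM

Step 1: 0.8 mL + 15.2 mL = 16 mL total → factor 16/0.8 = 20
Step 2: 100 μL + 1500 μL = 1600 μL total → factor 1600/100 = 16
Step 3: 80 μL + 1.12 mL = 1200 μL total → factor 1200/80 = 15
Step 4: 20-fold → factor 20
Step 5: 200 μL + 2.2 mL = 2400 μL total → factor 2400/200 = 12
Overall dilution factor = 20 × 16 × 15 × 20 × 12 = 1.152 × 10^6
Final = 2.40 mM / 1.152 × 10^6 = 2.083 × 10^-6 mM = 2.08 nM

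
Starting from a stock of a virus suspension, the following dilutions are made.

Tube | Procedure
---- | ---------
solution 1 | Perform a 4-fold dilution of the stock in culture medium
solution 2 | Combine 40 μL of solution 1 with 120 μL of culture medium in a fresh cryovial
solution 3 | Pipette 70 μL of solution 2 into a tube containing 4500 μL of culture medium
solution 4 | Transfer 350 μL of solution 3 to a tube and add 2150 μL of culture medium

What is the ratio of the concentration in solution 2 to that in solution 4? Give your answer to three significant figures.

466

Step 1: 4-fold → factor 4
Step 2: 40 μL + 120 μL = 160 μL total → factor 160/40 = 4
Step 3: 70 μL + 4500 μL = 4570 μL total → factor 4570/70 = 65.286
Step 4: 350 μL + 2150 μL = 2500 μL total → factor 2500/350 = 7.1429
Dilution factor to solution 2 = 16; to solution 4 = 7461.2
[solution 2]/[solution 4] = (factor to solution 4)/(factor to solution 2) = 7461.2/16 = 466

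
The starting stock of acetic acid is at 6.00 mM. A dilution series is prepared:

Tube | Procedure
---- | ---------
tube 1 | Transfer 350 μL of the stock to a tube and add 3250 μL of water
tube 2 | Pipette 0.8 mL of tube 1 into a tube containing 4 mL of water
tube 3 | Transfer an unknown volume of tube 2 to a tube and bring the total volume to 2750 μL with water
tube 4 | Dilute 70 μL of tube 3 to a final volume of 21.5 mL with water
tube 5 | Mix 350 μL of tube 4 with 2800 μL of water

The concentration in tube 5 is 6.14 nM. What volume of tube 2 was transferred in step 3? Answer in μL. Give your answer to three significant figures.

Step 1: 350 μL + 3250 μL = 3600 μL total → factor 3600/350 = 10.286
Step 2: 0.8 mL + 4 mL = 4.8 mL total → factor 4.8/0.8 = 6
Step 3: v brought to 2750 μL → factor = 2750 μL/v
Step 4: 70 μL brought to 21.5 mL → factor 21500/70 = 307.14
Step 5: 350 μL + 2800 μL = 3150 μL total → factor 3150/350 = 9
Product of known-step factors = 1.706 × 10^5
Overall factor = 6.00 mM / (6.14 nM) = 9.772 × 10^5
Step-3 factor = 9.772 × 10^5 / 1.706 × 10^5 = 5.7281
v = 2750 μL / 5.7281 = 480 μL

480 μL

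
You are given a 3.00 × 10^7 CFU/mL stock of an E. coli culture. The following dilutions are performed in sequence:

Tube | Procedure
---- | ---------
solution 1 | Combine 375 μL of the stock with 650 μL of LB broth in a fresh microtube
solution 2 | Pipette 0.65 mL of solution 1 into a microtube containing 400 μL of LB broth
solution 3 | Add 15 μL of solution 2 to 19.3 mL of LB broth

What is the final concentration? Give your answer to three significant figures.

Step 1: 375 μL + 650 μL = 1025 μL total → factor 1025/375 = 2.7333
Step 2: 0.65 mL + 400 μL = 1.05 mL total → factor 1.05/0.65 = 1.6154
Step 3: 15 μL + 19.3 mL = 19315 μL total → factor 19315/15 = 1287.7
Overall dilution factor = 2.7333 × 1.6154 × 1287.7 = 5685.5
Final = 3.00 × 10^7 CFU/mL / 5685.5 = 5.28 × 10^3 CFU/mL

5.28 × 10^3 CFU/mL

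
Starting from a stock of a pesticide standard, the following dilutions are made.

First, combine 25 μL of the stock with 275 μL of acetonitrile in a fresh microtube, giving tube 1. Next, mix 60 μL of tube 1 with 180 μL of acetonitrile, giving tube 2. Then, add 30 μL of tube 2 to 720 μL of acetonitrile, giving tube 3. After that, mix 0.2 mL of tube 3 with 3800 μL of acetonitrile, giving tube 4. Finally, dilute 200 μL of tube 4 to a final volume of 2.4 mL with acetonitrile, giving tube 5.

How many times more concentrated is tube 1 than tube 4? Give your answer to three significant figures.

2.00 × 10^3

Step 1: 25 μL + 275 μL = 300 μL total → factor 300/25 = 12
Step 2: 60 μL + 180 μL = 240 μL total → factor 240/60 = 4
Step 3: 30 μL + 720 μL = 750 μL total → factor 750/30 = 25
Step 4: 0.2 mL + 3800 μL = 4 mL total → factor 4/0.2 = 20
Dilution factor to tube 1 = 12; to tube 4 = 24000
[tube 1]/[tube 4] = (factor to tube 4)/(factor to tube 1) = 24000/12 = 2.00 × 10^3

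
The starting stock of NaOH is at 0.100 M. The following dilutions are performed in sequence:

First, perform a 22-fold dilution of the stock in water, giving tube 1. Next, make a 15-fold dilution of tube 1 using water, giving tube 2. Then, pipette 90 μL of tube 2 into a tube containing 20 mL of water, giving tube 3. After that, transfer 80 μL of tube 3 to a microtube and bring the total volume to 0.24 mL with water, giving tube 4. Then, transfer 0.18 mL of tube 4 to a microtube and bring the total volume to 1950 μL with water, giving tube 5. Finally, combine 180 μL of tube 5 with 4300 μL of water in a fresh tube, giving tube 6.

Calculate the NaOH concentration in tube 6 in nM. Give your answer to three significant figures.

Step 1: 22-fold → factor 22
Step 2: 15-fold → factor 15
Step 3: 90 μL + 20 mL = 20090 μL total → factor 20090/90 = 223.22
Step 4: 80 μL brought to 0.24 mL → factor 240/80 = 3
Step 5: 0.18 mL brought to 1950 μL → factor 1.95/0.18 = 10.833
Step 6: 180 μL + 4300 μL = 4480 μL total → factor 4480/180 = 24.889
Dilution factor through tube 6 = 22 × 15 × 223.22 × 3 × 10.833 × 24.889 = 5.9585 × 10^7
[tube 6] = 0.100 M / 5.9585 × 10^7 = 1.678 × 10^-9 M = 1.68 nM

1.68 nM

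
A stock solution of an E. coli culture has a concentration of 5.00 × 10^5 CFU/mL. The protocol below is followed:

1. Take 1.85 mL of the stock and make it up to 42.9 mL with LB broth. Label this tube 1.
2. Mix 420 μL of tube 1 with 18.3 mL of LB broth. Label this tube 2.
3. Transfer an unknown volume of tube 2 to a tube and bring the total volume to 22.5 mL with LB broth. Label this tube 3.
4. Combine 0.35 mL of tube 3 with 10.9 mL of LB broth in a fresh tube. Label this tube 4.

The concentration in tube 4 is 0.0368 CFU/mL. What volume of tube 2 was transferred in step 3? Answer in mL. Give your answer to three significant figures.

Step 1: 1.85 mL brought to 42.9 mL → factor 42.9/1.85 = 23.189
Step 2: 420 μL + 18.3 mL = 18720 μL total → factor 18720/420 = 44.571
Step 3: v brought to 22.5 mL → factor = 22.5 mL/v
Step 4: 0.35 mL + 10.9 mL = 11.25 mL total → factor 11.25/0.35 = 32.143
Product of known-step factors = 33222
Overall factor = 5.00 × 10^5 CFU/mL / (0.0368 CFU/mL) = 1.3587 × 10^7
Step-3 factor = 1.3587 × 10^7 / 33222 = 408.97
v = 22.5 mL / 408.97 = 0.0550 mL

0.0550 mL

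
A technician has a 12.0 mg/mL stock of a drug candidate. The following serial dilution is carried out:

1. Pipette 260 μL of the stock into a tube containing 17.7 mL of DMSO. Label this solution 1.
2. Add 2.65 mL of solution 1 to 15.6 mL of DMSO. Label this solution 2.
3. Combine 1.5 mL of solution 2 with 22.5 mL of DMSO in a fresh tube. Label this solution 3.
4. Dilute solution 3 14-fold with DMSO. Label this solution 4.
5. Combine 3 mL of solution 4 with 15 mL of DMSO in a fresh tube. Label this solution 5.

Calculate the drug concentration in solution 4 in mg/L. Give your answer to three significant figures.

0.113 mg/L

Step 1: 260 μL + 17.7 mL = 17960 μL total → factor 17960/260 = 69.077
Step 2: 2.65 mL + 15.6 mL = 18.25 mL total → factor 18.25/2.65 = 6.8868
Step 3: 1.5 mL + 22.5 mL = 24 mL total → factor 24/1.5 = 16
Step 4: 14-fold → factor 14
Dilution factor through solution 4 = 69.077 × 6.8868 × 16 × 14 = 1.0656 × 10^5
[solution 4] = 12.0 mg/mL / 1.0656 × 10^5 = 0.0001126 mg/mL = 0.113 mg/L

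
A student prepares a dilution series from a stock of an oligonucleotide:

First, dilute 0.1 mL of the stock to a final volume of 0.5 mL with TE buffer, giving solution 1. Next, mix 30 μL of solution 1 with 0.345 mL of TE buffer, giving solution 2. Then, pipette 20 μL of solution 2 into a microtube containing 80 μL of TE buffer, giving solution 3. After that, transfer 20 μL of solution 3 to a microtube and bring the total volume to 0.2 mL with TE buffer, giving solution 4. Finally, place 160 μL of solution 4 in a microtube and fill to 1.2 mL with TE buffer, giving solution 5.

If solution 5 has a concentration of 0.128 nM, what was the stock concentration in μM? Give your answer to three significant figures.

3.00 μM

Step 1: 0.1 mL brought to 0.5 mL → factor 0.5/0.1 = 5
Step 2: 30 μL + 0.345 mL = 375 μL total → factor 375/30 = 12.5
Step 3: 20 μL + 80 μL = 100 μL total → factor 100/20 = 5
Step 4: 20 μL brought to 0.2 mL → factor 200/20 = 10
Step 5: 160 μL brought to 1.2 mL → factor 1200/160 = 7.5
Overall dilution factor = 5 × 12.5 × 5 × 10 × 7.5 = 23438
Stock = 0.128 nM × 23438 = 3000 nM = 3.00 μM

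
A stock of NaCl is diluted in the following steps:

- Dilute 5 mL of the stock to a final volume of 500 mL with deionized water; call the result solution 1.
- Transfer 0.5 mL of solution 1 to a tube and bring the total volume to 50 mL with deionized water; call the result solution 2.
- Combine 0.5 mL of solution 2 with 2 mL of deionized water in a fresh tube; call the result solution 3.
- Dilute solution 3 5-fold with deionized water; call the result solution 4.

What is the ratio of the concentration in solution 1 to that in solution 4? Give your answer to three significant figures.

Step 1: 5 mL brought to 500 mL → factor 500/5 = 100
Step 2: 0.5 mL brought to 50 mL → factor 50/0.5 = 100
Step 3: 0.5 mL + 2 mL = 2.5 mL total → factor 2.5/0.5 = 5
Step 4: 5-fold → factor 5
Dilution factor to solution 1 = 100; to solution 4 = 2.5 × 10^5
[solution 1]/[solution 4] = (factor to solution 4)/(factor to solution 1) = 2.5 × 10^5/100 = 2.50 × 10^3

2.50 × 10^3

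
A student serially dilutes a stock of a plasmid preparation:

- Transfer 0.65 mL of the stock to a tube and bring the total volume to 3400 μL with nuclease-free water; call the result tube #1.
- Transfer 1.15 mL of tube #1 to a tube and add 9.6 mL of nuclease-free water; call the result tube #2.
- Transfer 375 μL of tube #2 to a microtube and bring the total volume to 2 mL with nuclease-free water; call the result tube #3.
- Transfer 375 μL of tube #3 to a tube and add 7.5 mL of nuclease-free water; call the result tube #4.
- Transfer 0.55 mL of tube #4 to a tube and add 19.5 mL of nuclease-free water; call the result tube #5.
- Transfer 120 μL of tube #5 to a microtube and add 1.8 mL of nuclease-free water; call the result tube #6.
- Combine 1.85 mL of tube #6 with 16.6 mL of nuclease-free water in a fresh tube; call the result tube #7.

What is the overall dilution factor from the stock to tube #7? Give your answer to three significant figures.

Step 1: 0.65 mL brought to 3400 μL → factor 3.4/0.65 = 5.2308
Step 2: 1.15 mL + 9.6 mL = 10.75 mL total → factor 10.75/1.15 = 9.3478
Step 3: 375 μL brought to 2 mL → factor 2000/375 = 5.3333
Step 4: 375 μL + 7.5 mL = 7875 μL total → factor 7875/375 = 21
Step 5: 0.55 mL + 19.5 mL = 20.05 mL total → factor 20.05/0.55 = 36.455
Step 6: 120 μL + 1.8 mL = 1920 μL total → factor 1920/120 = 16
Step 7: 1.85 mL + 16.6 mL = 18.45 mL total → factor 18.45/1.85 = 9.973
Overall dilution factor = 5.2308 × 9.3478 × 5.3333 × 21 × 36.455 × 16 × 9.973 = 3.1856 × 10^7

3.19 × 10^7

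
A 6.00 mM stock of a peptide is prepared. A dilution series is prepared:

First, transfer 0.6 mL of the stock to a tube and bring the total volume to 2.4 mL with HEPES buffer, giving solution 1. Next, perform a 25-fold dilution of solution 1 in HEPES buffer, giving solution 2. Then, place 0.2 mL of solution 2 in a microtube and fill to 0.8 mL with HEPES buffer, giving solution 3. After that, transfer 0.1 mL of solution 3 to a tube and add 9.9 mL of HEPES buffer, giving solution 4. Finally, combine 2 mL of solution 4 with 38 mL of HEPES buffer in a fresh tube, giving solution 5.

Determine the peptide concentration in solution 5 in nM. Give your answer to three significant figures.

Step 1: 0.6 mL brought to 2.4 mL → factor 2.4/0.6 = 4
Step 2: 25-fold → factor 25
Step 3: 0.2 mL brought to 0.8 mL → factor 0.8/0.2 = 4
Step 4: 0.1 mL + 9.9 mL = 10 mL total → factor 10/0.1 = 100
Step 5: 2 mL + 38 mL = 40 mL total → factor 40/2 = 20
Overall dilution factor = 4 × 25 × 4 × 100 × 20 = 8 × 10^5
Final = 6.00 mM / 8 × 10^5 = 7.500 × 10^-6 mM = 7.50 nM

7.50 nM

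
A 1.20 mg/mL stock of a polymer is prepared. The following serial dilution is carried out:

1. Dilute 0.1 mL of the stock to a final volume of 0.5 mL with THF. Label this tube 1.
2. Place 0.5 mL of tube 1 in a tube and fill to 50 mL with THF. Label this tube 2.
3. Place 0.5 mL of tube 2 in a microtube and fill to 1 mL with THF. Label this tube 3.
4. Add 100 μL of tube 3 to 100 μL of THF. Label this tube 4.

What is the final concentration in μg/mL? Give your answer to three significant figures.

Step 1: 0.1 mL brought to 0.5 mL → factor 0.5/0.1 = 5
Step 2: 0.5 mL brought to 50 mL → factor 50/0.5 = 100
Step 3: 0.5 mL brought to 1 mL → factor 1/0.5 = 2
Step 4: 100 μL + 100 μL = 200 μL total → factor 200/100 = 2
Overall dilution factor = 5 × 100 × 2 × 2 = 2000
Final = 1.20 mg/mL / 2000 = 0.0006000 mg/mL = 0.600 μg/mL

0.600 μg/mL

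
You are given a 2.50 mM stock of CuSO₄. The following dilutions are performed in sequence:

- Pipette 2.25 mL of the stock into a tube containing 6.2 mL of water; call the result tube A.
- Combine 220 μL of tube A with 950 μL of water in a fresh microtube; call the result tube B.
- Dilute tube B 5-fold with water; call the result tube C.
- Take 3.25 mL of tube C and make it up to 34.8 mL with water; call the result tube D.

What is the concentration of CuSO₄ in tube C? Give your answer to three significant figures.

0.0250 mM

Step 1: 2.25 mL + 6.2 mL = 8.45 mL total → factor 8.45/2.25 = 3.7556
Step 2: 220 μL + 950 μL = 1170 μL total → factor 1170/220 = 5.3182
Step 3: 5-fold → factor 5
Dilution factor through tube C = 3.7556 × 5.3182 × 5 = 99.864
[tube C] = 2.50 mM / 99.864 = 0.0250 mM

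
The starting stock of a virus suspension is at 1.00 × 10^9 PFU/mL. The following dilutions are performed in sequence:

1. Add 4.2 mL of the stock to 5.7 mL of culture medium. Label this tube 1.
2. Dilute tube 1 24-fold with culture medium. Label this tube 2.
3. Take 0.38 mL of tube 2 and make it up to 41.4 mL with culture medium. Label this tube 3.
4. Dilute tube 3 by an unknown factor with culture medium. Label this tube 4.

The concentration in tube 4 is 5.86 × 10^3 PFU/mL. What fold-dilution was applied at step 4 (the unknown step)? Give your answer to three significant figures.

27.7-fold

Step 1: 4.2 mL + 5.7 mL = 9.9 mL total → factor 9.9/4.2 = 2.3571
Step 2: 24-fold → factor 24
Step 3: 0.38 mL brought to 41.4 mL → factor 41.4/0.38 = 108.95
Step 4: unknown factor x
Product of known-step factors = 6163.3
Overall factor = 1.00 × 10^9 PFU/mL / (5.86 × 10^3 PFU/mL) = 1.7065 × 10^5
x = 1.7065 × 10^5 / 6163.3 = 27.7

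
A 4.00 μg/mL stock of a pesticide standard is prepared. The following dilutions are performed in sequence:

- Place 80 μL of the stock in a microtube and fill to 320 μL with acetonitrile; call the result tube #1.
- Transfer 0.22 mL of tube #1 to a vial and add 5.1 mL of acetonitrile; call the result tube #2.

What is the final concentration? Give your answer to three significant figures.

0.0414 μg/mL

Step 1: 80 μL brought to 320 μL → factor 320/80 = 4
Step 2: 0.22 mL + 5.1 mL = 5.32 mL total → factor 5.32/0.22 = 24.182
Overall dilution factor = 4 × 24.182 = 96.727
Final = 4.00 μg/mL / 96.727 = 0.0414 μg/mL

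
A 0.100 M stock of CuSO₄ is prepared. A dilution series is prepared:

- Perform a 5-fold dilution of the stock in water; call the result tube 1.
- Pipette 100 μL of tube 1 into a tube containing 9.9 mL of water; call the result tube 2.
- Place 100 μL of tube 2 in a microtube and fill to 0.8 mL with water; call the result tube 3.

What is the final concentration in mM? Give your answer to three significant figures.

Step 1: 5-fold → factor 5
Step 2: 100 μL + 9.9 mL = 10000 μL total → factor 10000/100 = 100
Step 3: 100 μL brought to 0.8 mL → factor 800/100 = 8
Overall dilution factor = 5 × 100 × 8 = 4000
Final = 0.100 M / 4000 = 2.500 × 10^-5 M = 0.0250 mM

0.0250 mM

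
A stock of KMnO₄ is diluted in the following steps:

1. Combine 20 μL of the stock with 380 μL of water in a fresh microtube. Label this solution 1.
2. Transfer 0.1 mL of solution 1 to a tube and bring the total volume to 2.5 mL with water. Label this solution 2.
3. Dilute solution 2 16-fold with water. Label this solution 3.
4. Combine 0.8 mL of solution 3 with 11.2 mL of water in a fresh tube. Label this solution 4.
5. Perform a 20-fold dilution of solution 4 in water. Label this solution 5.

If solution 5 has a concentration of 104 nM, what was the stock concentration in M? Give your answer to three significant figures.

0.250 M

Step 1: 20 μL + 380 μL = 400 μL total → factor 400/20 = 20
Step 2: 0.1 mL brought to 2.5 mL → factor 2.5/0.1 = 25
Step 3: 16-fold → factor 16
Step 4: 0.8 mL + 11.2 mL = 12 mL total → factor 12/0.8 = 15
Step 5: 20-fold → factor 20
Overall dilution factor = 20 × 25 × 16 × 15 × 20 = 2.4 × 10^6
Stock = 104 nM × 2.4 × 10^6 = 2.496 × 10^8 nM = 0.250 M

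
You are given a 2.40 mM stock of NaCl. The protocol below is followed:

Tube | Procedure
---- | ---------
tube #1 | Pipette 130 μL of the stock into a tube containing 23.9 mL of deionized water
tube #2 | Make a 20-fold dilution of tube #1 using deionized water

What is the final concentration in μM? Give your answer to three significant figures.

Step 1: 130 μL + 23.9 mL = 24030 μL total → factor 24030/130 = 184.85
Step 2: 20-fold → factor 20
Overall dilution factor = 184.85 × 20 = 3696.9
Final = 2.40 mM / 3696.9 = 0.0006492 mM = 0.649 μM

0.649 μM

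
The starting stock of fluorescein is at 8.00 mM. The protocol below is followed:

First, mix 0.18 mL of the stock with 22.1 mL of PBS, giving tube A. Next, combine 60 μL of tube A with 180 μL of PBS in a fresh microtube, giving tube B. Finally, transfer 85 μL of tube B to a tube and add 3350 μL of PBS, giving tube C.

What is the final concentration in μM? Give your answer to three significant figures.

0.400 μM

Step 1: 0.18 mL + 22.1 mL = 22.28 mL total → factor 22.28/0.18 = 123.78
Step 2: 60 μL + 180 μL = 240 μL total → factor 240/60 = 4
Step 3: 85 μL + 3350 μL = 3435 μL total → factor 3435/85 = 40.412
Overall dilution factor = 123.78 × 4 × 40.412 = 20008
Final = 8.00 mM / 20008 = 0.0003998 mM = 0.400 μM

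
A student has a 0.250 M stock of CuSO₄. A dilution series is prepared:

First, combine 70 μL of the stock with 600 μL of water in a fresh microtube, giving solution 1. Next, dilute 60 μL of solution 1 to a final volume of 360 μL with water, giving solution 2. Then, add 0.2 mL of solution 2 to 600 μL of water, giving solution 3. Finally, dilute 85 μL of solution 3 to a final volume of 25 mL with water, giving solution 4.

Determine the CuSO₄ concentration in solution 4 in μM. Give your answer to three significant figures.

3.70 μM

Step 1: 70 μL + 600 μL = 670 μL total → factor 670/70 = 9.5714
Step 2: 60 μL brought to 360 μL → factor 360/60 = 6
Step 3: 0.2 mL + 600 μL = 0.8 mL total → factor 0.8/0.2 = 4
Step 4: 85 μL brought to 25 mL → factor 25000/85 = 294.12
Overall dilution factor = 9.5714 × 6 × 4 × 294.12 = 67563
Final = 0.250 M / 67563 = 3.700 × 10^-6 M = 3.70 μM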